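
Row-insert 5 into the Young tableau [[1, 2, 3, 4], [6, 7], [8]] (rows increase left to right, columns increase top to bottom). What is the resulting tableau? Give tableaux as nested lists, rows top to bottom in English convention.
5 is larger than every entry of row 1, so it is appended to row 1. The new tableau is [[1, 2, 3, 4, 5], [6, 7], [8]].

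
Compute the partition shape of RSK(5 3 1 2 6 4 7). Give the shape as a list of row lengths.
[4, 2, 1]

Row-insert each entry into an empty tableau.

After inserting 5: P = [[5]].
After inserting 3: P = [[3], [5]].
After inserting 1: P = [[1], [3], [5]].
After inserting 2: P = [[1, 2], [3], [5]].
After inserting 6: P = [[1, 2, 6], [3], [5]].
After inserting 4: P = [[1, 2, 4], [3, 6], [5]].
After inserting 7: P = [[1, 2, 4, 7], [3, 6], [5]].

The final insertion tableau P = [[1, 2, 4, 7], [3, 6], [5]] has shape [4, 2, 1].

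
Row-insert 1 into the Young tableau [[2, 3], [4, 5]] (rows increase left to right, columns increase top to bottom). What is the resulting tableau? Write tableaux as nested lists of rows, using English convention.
[[1, 3], [2, 5], [4]]

In row 1, 1 replaces 2 (the leftmost entry greater than 1); 2 is bumped to row 2. In row 2, 2 replaces 4 (the leftmost entry greater than 2); 4 is bumped to row 3. 4 starts a new row 3. The new tableau is [[1, 3], [2, 5], [4]].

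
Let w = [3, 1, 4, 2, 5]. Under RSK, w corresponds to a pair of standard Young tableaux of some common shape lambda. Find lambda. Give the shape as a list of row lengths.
[3, 2]

Row-insert each entry into an empty tableau.

After inserting 3: P = [[3]].
After inserting 1: P = [[1], [3]].
After inserting 4: P = [[1, 4], [3]].
After inserting 2: P = [[1, 2], [3, 4]].
After inserting 5: P = [[1, 2, 5], [3, 4]].

The final insertion tableau P = [[1, 2, 5], [3, 4]] has shape [3, 2].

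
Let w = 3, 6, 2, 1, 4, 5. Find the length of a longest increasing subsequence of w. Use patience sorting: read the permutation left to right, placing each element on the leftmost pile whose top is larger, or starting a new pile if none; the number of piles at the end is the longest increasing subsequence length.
3

3: new pile. tops = [3]
6: new pile. tops = [3, 6]
2: onto pile 1 (replacing 3). tops = [2, 6]
1: onto pile 1 (replacing 2). tops = [1, 6]
4: onto pile 2 (replacing 6). tops = [1, 4]
5: new pile. tops = [1, 4, 5]

3 piles, so the longest increasing subsequence has length 3.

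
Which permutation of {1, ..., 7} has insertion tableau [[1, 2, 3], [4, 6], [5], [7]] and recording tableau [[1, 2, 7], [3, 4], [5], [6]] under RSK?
5 7 1 6 4 2 3

Reverse the RSK construction: for i from n down to 1, find the cell of Q containing i, remove the entry at that cell from P, and reverse-bump it up through P; the value ejected from row 1 is w(i).

Step i=7: Q has 7 at row 1, column 3; remove that cell from P, ejecting 3. So w(7) = 3. P is now [[1, 2], [4, 6], [5], [7]].
Step i=6: Q has 6 at row 4, column 1; remove 7 from row 4 of P and reverse-bump: 7 enters row 3 and ejects 5; 5 enters row 2 and ejects 4; 4 enters row 1 and ejects 2. So w(6) = 2. P is now [[1, 4], [5, 6], [7]].
Step i=5: Q has 5 at row 3, column 1; remove 7 from row 3 of P and reverse-bump: 7 enters row 2 and ejects 6; 6 enters row 1 and ejects 4. So w(5) = 4. P is now [[1, 6], [5, 7]].
Step i=4: Q has 4 at row 2, column 2; remove 7 from row 2 of P and reverse-bump: 7 enters row 1 and ejects 6. So w(4) = 6. P is now [[1, 7], [5]].
Step i=3: Q has 3 at row 2, column 1; remove 5 from row 2 of P and reverse-bump: 5 enters row 1 and ejects 1. So w(3) = 1. P is now [[5, 7]].
Step i=2: Q has 2 at row 1, column 2; remove that cell from P, ejecting 7. So w(2) = 7. P is now [[5]].
Step i=1: Q has 1 at row 1, column 1; remove that cell from P, ejecting 5. So w(1) = 5. P is now [].

So w = 5 7 1 6 4 2 3.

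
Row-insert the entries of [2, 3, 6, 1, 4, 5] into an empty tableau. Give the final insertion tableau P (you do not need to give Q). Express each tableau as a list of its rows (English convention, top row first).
P = [[1, 3, 4, 5], [2, 6]]

Insert 2: appended to row 1. P = [[2]].
Insert 3: appended to row 1. P = [[2, 3]].
Insert 6: appended to row 1. P = [[2, 3, 6]].
Insert 1: 1 bumps 2 from row 1; 2 starts row 2. P = [[1, 3, 6], [2]].
Insert 4: 4 bumps 6 from row 1; 6 appends to row 2. P = [[1, 3, 4], [2, 6]].
Insert 5: appended to row 1. P = [[1, 3, 4, 5], [2, 6]].

So P = [[1, 3, 4, 5], [2, 6]].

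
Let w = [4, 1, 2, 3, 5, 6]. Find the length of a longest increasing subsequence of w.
5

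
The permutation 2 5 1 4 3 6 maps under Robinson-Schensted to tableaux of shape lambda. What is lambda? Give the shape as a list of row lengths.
Row-insert each entry into an empty tableau.

After inserting 2: P = [[2]].
After inserting 5: P = [[2, 5]].
After inserting 1: P = [[1, 5], [2]].
After inserting 4: P = [[1, 4], [2, 5]].
After inserting 3: P = [[1, 3], [2, 4], [5]].
After inserting 6: P = [[1, 3, 6], [2, 4], [5]].

The final insertion tableau P = [[1, 3, 6], [2, 4], [5]] has shape [3, 2, 1].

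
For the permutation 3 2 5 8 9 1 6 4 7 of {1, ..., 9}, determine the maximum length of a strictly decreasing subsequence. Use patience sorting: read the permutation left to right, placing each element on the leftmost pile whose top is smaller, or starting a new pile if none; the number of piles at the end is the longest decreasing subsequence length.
3: new pile. tops = [3]
2: new pile. tops = [3, 2]
5: onto pile 1 (replacing 3). tops = [5, 2]
8: onto pile 1 (replacing 5). tops = [8, 2]
9: onto pile 1 (replacing 8). tops = [9, 2]
1: new pile. tops = [9, 2, 1]
6: onto pile 2 (replacing 2). tops = [9, 6, 1]
4: onto pile 3 (replacing 1). tops = [9, 6, 4]
7: onto pile 2 (replacing 6). tops = [9, 7, 4]

3 piles, so the longest decreasing subsequence has length 3.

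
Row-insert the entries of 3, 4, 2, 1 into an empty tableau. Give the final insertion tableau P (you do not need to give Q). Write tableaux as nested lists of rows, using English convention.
After inserting 3: P = [[3]].
After inserting 4: P = [[3, 4]].
After inserting 2: P = [[2, 4], [3]].
After inserting 1: P = [[1, 4], [2], [3]].

So P = [[1, 4], [2], [3]].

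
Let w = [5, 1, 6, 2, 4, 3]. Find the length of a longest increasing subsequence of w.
3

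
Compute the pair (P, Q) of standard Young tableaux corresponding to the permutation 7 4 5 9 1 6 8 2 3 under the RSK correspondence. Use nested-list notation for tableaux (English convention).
Insert each entry of the permutation into P by Schensted row insertion, recording in Q the position of each new cell.

Insert 7: appended to row 1. P = [[7]], Q = [[1]].
Insert 4: 4 bumps 7 from row 1; 7 starts row 2. P = [[4], [7]], Q = [[1], [2]].
Insert 5: appended to row 1. P = [[4, 5], [7]], Q = [[1, 3], [2]].
Insert 9: appended to row 1. P = [[4, 5, 9], [7]], Q = [[1, 3, 4], [2]].
Insert 1: 1 bumps 4 from row 1; 4 bumps 7 from row 2; 7 starts row 3. P = [[1, 5, 9], [4], [7]], Q = [[1, 3, 4], [2], [5]].
Insert 6: 6 bumps 9 from row 1; 9 appends to row 2. P = [[1, 5, 6], [4, 9], [7]], Q = [[1, 3, 4], [2, 6], [5]].
Insert 8: appended to row 1. P = [[1, 5, 6, 8], [4, 9], [7]], Q = [[1, 3, 4, 7], [2, 6], [5]].
Insert 2: 2 bumps 5 from row 1; 5 bumps 9 from row 2; 9 appends to row 3. P = [[1, 2, 6, 8], [4, 5], [7, 9]], Q = [[1, 3, 4, 7], [2, 6], [5, 8]].
Insert 3: 3 bumps 6 from row 1; 6 appends to row 2. P = [[1, 2, 3, 8], [4, 5, 6], [7, 9]], Q = [[1, 3, 4, 7], [2, 6, 9], [5, 8]].

So P = [[1, 2, 3, 8], [4, 5, 6], [7, 9]], Q = [[1, 3, 4, 7], [2, 6, 9], [5, 8]].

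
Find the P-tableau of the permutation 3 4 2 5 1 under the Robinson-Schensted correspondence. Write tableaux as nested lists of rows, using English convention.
P = [[1, 4, 5], [2], [3]]

After inserting 3: P = [[3]].
After inserting 4: P = [[3, 4]].
After inserting 2: P = [[2, 4], [3]].
After inserting 5: P = [[2, 4, 5], [3]].
After inserting 1: P = [[1, 4, 5], [2], [3]].

So P = [[1, 4, 5], [2], [3]].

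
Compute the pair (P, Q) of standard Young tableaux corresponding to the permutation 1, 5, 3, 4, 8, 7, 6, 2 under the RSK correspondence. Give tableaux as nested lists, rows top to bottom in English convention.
P = [[1, 2, 4, 6], [3, 7], [5], [8]], Q = [[1, 2, 4, 5], [3, 6], [7], [8]]

Insert each entry of the permutation into P by Schensted row insertion, recording in Q the position of each new cell.

Insert 1: appended to row 1. P = [[1]].
Insert 5: appended to row 1. P = [[1, 5]].
Insert 3: 3 bumps 5 from row 1; 5 starts row 2. P = [[1, 3], [5]].
Insert 4: appended to row 1. P = [[1, 3, 4], [5]].
Insert 8: appended to row 1. P = [[1, 3, 4, 8], [5]].
Insert 7: 7 bumps 8 from row 1; 8 appends to row 2. P = [[1, 3, 4, 7], [5, 8]].
Insert 6: 6 bumps 7 from row 1; 7 bumps 8 from row 2; 8 starts row 3. P = [[1, 3, 4, 6], [5, 7], [8]].
Insert 2: 2 bumps 3 from row 1; 3 bumps 5 from row 2; 5 bumps 8 from row 3; 8 starts row 4. P = [[1, 2, 4, 6], [3, 7], [5], [8]].

So P = [[1, 2, 4, 6], [3, 7], [5], [8]], Q = [[1, 2, 4, 5], [3, 6], [7], [8]].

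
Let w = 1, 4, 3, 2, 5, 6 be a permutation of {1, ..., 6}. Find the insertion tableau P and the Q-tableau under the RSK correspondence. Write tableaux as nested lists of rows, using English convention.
Insert each entry of the permutation into P by Schensted row insertion, recording in Q the position of each new cell.

Insert 1: appended to row 1. P = [[1]].
Insert 4: appended to row 1. P = [[1, 4]].
Insert 3: 3 bumps 4 from row 1; 4 starts row 2. P = [[1, 3], [4]].
Insert 2: 2 bumps 3 from row 1; 3 bumps 4 from row 2; 4 starts row 3. P = [[1, 2], [3], [4]].
Insert 5: appended to row 1. P = [[1, 2, 5], [3], [4]].
Insert 6: appended to row 1. P = [[1, 2, 5, 6], [3], [4]].

So P = [[1, 2, 5, 6], [3], [4]], Q = [[1, 2, 5, 6], [3], [4]].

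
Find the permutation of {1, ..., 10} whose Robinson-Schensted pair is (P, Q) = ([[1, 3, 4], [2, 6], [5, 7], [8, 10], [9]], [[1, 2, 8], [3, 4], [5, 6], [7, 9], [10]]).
Reverse the RSK construction: for i from n down to 1, find the cell of Q containing i, remove the entry at that cell from P, and reverse-bump it up through P; the value ejected from row 1 is w(i).

Step i=10: Q has 10 at row 5, column 1; remove 9 from row 5 of P and reverse-bump: 9 enters row 4 and ejects 8; 8 enters row 3 and ejects 7; 7 enters row 2 and ejects 6; 6 enters row 1 and ejects 4. So w(10) = 4. P is now [[1, 3, 6], [2, 7], [5, 8], [9, 10]].
Step i=9: Q has 9 at row 4, column 2; remove 10 from row 4 of P and reverse-bump: 10 enters row 3 and ejects 8; 8 enters row 2 and ejects 7; 7 enters row 1 and ejects 6. So w(9) = 6. P is now [[1, 3, 7], [2, 8], [5, 10], [9]].
Step i=8: Q has 8 at row 1, column 3; remove that cell from P, ejecting 7. So w(8) = 7. P is now [[1, 3], [2, 8], [5, 10], [9]].
Step i=7: Q has 7 at row 4, column 1; remove 9 from row 4 of P and reverse-bump: 9 enters row 3 and ejects 5; 5 enters row 2 and ejects 2; 2 enters row 1 and ejects 1. So w(7) = 1. P is now [[2, 3], [5, 8], [9, 10]].
Step i=6: Q has 6 at row 3, column 2; remove 10 from row 3 of P and reverse-bump: 10 enters row 2 and ejects 8; 8 enters row 1 and ejects 3. So w(6) = 3. P is now [[2, 8], [5, 10], [9]].
Step i=5: Q has 5 at row 3, column 1; remove 9 from row 3 of P and reverse-bump: 9 enters row 2 and ejects 5; 5 enters row 1 and ejects 2. So w(5) = 2. P is now [[5, 8], [9, 10]].
Step i=4: Q has 4 at row 2, column 2; remove 10 from row 2 of P and reverse-bump: 10 enters row 1 and ejects 8. So w(4) = 8. P is now [[5, 10], [9]].
Step i=3: Q has 3 at row 2, column 1; remove 9 from row 2 of P and reverse-bump: 9 enters row 1 and ejects 5. So w(3) = 5. P is now [[9, 10]].
Step i=2: Q has 2 at row 1, column 2; remove that cell from P, ejecting 10. So w(2) = 10. P is now [[9]].
Step i=1: Q has 1 at row 1, column 1; remove that cell from P, ejecting 9. So w(1) = 9. P is now [].

So w = 9 10 5 8 2 3 1 7 6 4.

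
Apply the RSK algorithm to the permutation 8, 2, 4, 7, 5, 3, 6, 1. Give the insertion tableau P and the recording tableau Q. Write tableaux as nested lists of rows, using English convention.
P = [[1, 3, 5, 6], [2], [4], [7], [8]], Q = [[1, 3, 4, 7], [2], [5], [6], [8]]

Insert each entry of the permutation into P by Schensted row insertion, recording in Q the position of each new cell.

Insert 8: appended to row 1. P = [[8]], Q = [[1]].
Insert 2: 2 bumps 8 from row 1; 8 starts row 2. P = [[2], [8]], Q = [[1], [2]].
Insert 4: appended to row 1. P = [[2, 4], [8]], Q = [[1, 3], [2]].
Insert 7: appended to row 1. P = [[2, 4, 7], [8]], Q = [[1, 3, 4], [2]].
Insert 5: 5 bumps 7 from row 1; 7 bumps 8 from row 2; 8 starts row 3. P = [[2, 4, 5], [7], [8]], Q = [[1, 3, 4], [2], [5]].
Insert 3: 3 bumps 4 from row 1; 4 bumps 7 from row 2; 7 bumps 8 from row 3; 8 starts row 4. P = [[2, 3, 5], [4], [7], [8]], Q = [[1, 3, 4], [2], [5], [6]].
Insert 6: appended to row 1. P = [[2, 3, 5, 6], [4], [7], [8]], Q = [[1, 3, 4, 7], [2], [5], [6]].
Insert 1: 1 bumps 2 from row 1; 2 bumps 4 from row 2; 4 bumps 7 from row 3; 7 bumps 8 from row 4; 8 starts row 5. P = [[1, 3, 5, 6], [2], [4], [7], [8]], Q = [[1, 3, 4, 7], [2], [5], [6], [8]].

So P = [[1, 3, 5, 6], [2], [4], [7], [8]], Q = [[1, 3, 4, 7], [2], [5], [6], [8]].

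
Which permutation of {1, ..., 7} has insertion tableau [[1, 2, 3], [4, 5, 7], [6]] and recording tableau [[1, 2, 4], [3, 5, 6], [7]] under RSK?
4 6 1 7 2 5 3

Reverse the RSK construction: for i from n down to 1, find the cell of Q containing i, remove the entry at that cell from P, and reverse-bump it up through P; the value ejected from row 1 is w(i).

Step i=7: Q has 7 at row 3, column 1; remove 6 from row 3 of P and reverse-bump: 6 enters row 2 and ejects 5; 5 enters row 1 and ejects 3. So w(7) = 3. P is now [[1, 2, 5], [4, 6, 7]].
Step i=6: Q has 6 at row 2, column 3; remove 7 from row 2 of P and reverse-bump: 7 enters row 1 and ejects 5. So w(6) = 5. P is now [[1, 2, 7], [4, 6]].
Step i=5: Q has 5 at row 2, column 2; remove 6 from row 2 of P and reverse-bump: 6 enters row 1 and ejects 2. So w(5) = 2. P is now [[1, 6, 7], [4]].
Step i=4: Q has 4 at row 1, column 3; remove that cell from P, ejecting 7. So w(4) = 7. P is now [[1, 6], [4]].
Step i=3: Q has 3 at row 2, column 1; remove 4 from row 2 of P and reverse-bump: 4 enters row 1 and ejects 1. So w(3) = 1. P is now [[4, 6]].
Step i=2: Q has 2 at row 1, column 2; remove that cell from P, ejecting 6. So w(2) = 6. P is now [[4]].
Step i=1: Q has 1 at row 1, column 1; remove that cell from P, ejecting 4. So w(1) = 4. P is now [].

So w = 4 6 1 7 2 5 3.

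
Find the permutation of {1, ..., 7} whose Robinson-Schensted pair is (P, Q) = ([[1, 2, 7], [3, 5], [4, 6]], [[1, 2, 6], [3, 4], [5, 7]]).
Reverse the RSK construction: for i from n down to 1, find the cell of Q containing i, remove the entry at that cell from P, and reverse-bump it up through P; the value ejected from row 1 is w(i).

Step i=7: Q has 7 at row 3, column 2; remove 6 from row 3 of P and reverse-bump: 6 enters row 2 and ejects 5; 5 enters row 1 and ejects 2. So w(7) = 2. P is now [[1, 5, 7], [3, 6], [4]].
Step i=6: Q has 6 at row 1, column 3; remove that cell from P, ejecting 7. So w(6) = 7. P is now [[1, 5], [3, 6], [4]].
Step i=5: Q has 5 at row 3, column 1; remove 4 from row 3 of P and reverse-bump: 4 enters row 2 and ejects 3; 3 enters row 1 and ejects 1. So w(5) = 1. P is now [[3, 5], [4, 6]].
Step i=4: Q has 4 at row 2, column 2; remove 6 from row 2 of P and reverse-bump: 6 enters row 1 and ejects 5. So w(4) = 5. P is now [[3, 6], [4]].
Step i=3: Q has 3 at row 2, column 1; remove 4 from row 2 of P and reverse-bump: 4 enters row 1 and ejects 3. So w(3) = 3. P is now [[4, 6]].
Step i=2: Q has 2 at row 1, column 2; remove that cell from P, ejecting 6. So w(2) = 6. P is now [[4]].
Step i=1: Q has 1 at row 1, column 1; remove that cell from P, ejecting 4. So w(1) = 4. P is now [].

So w = 4 6 3 5 1 7 2.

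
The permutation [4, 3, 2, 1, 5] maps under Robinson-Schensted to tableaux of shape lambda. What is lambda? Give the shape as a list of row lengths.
Row-insert each entry into an empty tableau.

After inserting 4: P = [[4]].
After inserting 3: P = [[3], [4]].
After inserting 2: P = [[2], [3], [4]].
After inserting 1: P = [[1], [2], [3], [4]].
After inserting 5: P = [[1, 5], [2], [3], [4]].

The final insertion tableau P = [[1, 5], [2], [3], [4]] has shape [2, 1, 1, 1].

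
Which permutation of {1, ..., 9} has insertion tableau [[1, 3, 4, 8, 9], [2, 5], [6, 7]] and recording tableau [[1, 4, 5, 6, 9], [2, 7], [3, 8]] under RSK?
6 2 1 3 7 8 5 4 9

Reverse the RSK construction: for i from n down to 1, find the cell of Q containing i, remove the entry at that cell from P, and reverse-bump it up through P; the value ejected from row 1 is w(i).

Step i=9: Q has 9 at row 1, column 5; remove that cell from P, ejecting 9. So w(9) = 9. P is now [[1, 3, 4, 8], [2, 5], [6, 7]].
Step i=8: Q has 8 at row 3, column 2; remove 7 from row 3 of P and reverse-bump: 7 enters row 2 and ejects 5; 5 enters row 1 and ejects 4. So w(8) = 4. P is now [[1, 3, 5, 8], [2, 7], [6]].
Step i=7: Q has 7 at row 2, column 2; remove 7 from row 2 of P and reverse-bump: 7 enters row 1 and ejects 5. So w(7) = 5. P is now [[1, 3, 7, 8], [2], [6]].
Step i=6: Q has 6 at row 1, column 4; remove that cell from P, ejecting 8. So w(6) = 8. P is now [[1, 3, 7], [2], [6]].
Step i=5: Q has 5 at row 1, column 3; remove that cell from P, ejecting 7. So w(5) = 7. P is now [[1, 3], [2], [6]].
Step i=4: Q has 4 at row 1, column 2; remove that cell from P, ejecting 3. So w(4) = 3. P is now [[1], [2], [6]].
Step i=3: Q has 3 at row 3, column 1; remove 6 from row 3 of P and reverse-bump: 6 enters row 2 and ejects 2; 2 enters row 1 and ejects 1. So w(3) = 1. P is now [[2], [6]].
Step i=2: Q has 2 at row 2, column 1; remove 6 from row 2 of P and reverse-bump: 6 enters row 1 and ejects 2. So w(2) = 2. P is now [[6]].
Step i=1: Q has 1 at row 1, column 1; remove that cell from P, ejecting 6. So w(1) = 6. P is now [].

So w = 6 2 1 3 7 8 5 4 9.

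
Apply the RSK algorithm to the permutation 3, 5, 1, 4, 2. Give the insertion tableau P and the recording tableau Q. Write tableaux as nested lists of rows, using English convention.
P = [[1, 2], [3, 4], [5]], Q = [[1, 2], [3, 4], [5]]

Insert each entry of the permutation into P by Schensted row insertion, recording in Q the position of each new cell.

Insert 3: appended to row 1. P = [[3]], Q = [[1]].
Insert 5: appended to row 1. P = [[3, 5]], Q = [[1, 2]].
Insert 1: 1 bumps 3 from row 1; 3 starts row 2. P = [[1, 5], [3]], Q = [[1, 2], [3]].
Insert 4: 4 bumps 5 from row 1; 5 appends to row 2. P = [[1, 4], [3, 5]], Q = [[1, 2], [3, 4]].
Insert 2: 2 bumps 4 from row 1; 4 bumps 5 from row 2; 5 starts row 3. P = [[1, 2], [3, 4], [5]], Q = [[1, 2], [3, 4], [5]].

So P = [[1, 2], [3, 4], [5]], Q = [[1, 2], [3, 4], [5]].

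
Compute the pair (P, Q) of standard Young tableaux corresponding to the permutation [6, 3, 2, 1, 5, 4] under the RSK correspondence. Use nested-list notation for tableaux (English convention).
Insert each entry of the permutation into P by Schensted row insertion, recording in Q the position of each new cell.

Insert 6: appended to row 1. P = [[6]].
Insert 3: 3 bumps 6 from row 1; 6 starts row 2. P = [[3], [6]].
Insert 2: 2 bumps 3 from row 1; 3 bumps 6 from row 2; 6 starts row 3. P = [[2], [3], [6]].
Insert 1: 1 bumps 2 from row 1; 2 bumps 3 from row 2; 3 bumps 6 from row 3; 6 starts row 4. P = [[1], [2], [3], [6]].
Insert 5: appended to row 1. P = [[1, 5], [2], [3], [6]].
Insert 4: 4 bumps 5 from row 1; 5 appends to row 2. P = [[1, 4], [2, 5], [3], [6]].

So P = [[1, 4], [2, 5], [3], [6]], Q = [[1, 5], [2, 6], [3], [4]].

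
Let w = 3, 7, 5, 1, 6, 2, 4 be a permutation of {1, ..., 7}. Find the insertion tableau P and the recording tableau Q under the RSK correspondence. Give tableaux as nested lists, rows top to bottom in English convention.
Insert each entry of the permutation into P by Schensted row insertion, recording in Q the position of each new cell.

After inserting 3: P = [[3]].
After inserting 7: P = [[3, 7]].
After inserting 5: P = [[3, 5], [7]].
After inserting 1: P = [[1, 5], [3], [7]].
After inserting 6: P = [[1, 5, 6], [3], [7]].
After inserting 2: P = [[1, 2, 6], [3, 5], [7]].
After inserting 4: P = [[1, 2, 4], [3, 5, 6], [7]].

So P = [[1, 2, 4], [3, 5, 6], [7]], Q = [[1, 2, 5], [3, 6, 7], [4]].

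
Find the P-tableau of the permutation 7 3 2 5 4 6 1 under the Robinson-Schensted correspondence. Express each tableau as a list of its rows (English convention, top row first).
P = [[1, 4, 6], [2, 5], [3], [7]]

Insert 7: appended to row 1. P = [[7]].
Insert 3: 3 bumps 7 from row 1; 7 starts row 2. P = [[3], [7]].
Insert 2: 2 bumps 3 from row 1; 3 bumps 7 from row 2; 7 starts row 3. P = [[2], [3], [7]].
Insert 5: appended to row 1. P = [[2, 5], [3], [7]].
Insert 4: 4 bumps 5 from row 1; 5 appends to row 2. P = [[2, 4], [3, 5], [7]].
Insert 6: appended to row 1. P = [[2, 4, 6], [3, 5], [7]].
Insert 1: 1 bumps 2 from row 1; 2 bumps 3 from row 2; 3 bumps 7 from row 3; 7 starts row 4. P = [[1, 4, 6], [2, 5], [3], [7]].

So P = [[1, 4, 6], [2, 5], [3], [7]].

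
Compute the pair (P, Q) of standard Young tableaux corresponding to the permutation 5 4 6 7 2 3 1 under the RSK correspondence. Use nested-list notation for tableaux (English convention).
Insert each entry of the permutation into P by Schensted row insertion, recording in Q the position of each new cell.

Insert 5: appended to row 1. P = [[5]], Q = [[1]].
Insert 4: 4 bumps 5 from row 1; 5 starts row 2. P = [[4], [5]], Q = [[1], [2]].
Insert 6: appended to row 1. P = [[4, 6], [5]], Q = [[1, 3], [2]].
Insert 7: appended to row 1. P = [[4, 6, 7], [5]], Q = [[1, 3, 4], [2]].
Insert 2: 2 bumps 4 from row 1; 4 bumps 5 from row 2; 5 starts row 3. P = [[2, 6, 7], [4], [5]], Q = [[1, 3, 4], [2], [5]].
Insert 3: 3 bumps 6 from row 1; 6 appends to row 2. P = [[2, 3, 7], [4, 6], [5]], Q = [[1, 3, 4], [2, 6], [5]].
Insert 1: 1 bumps 2 from row 1; 2 bumps 4 from row 2; 4 bumps 5 from row 3; 5 starts row 4. P = [[1, 3, 7], [2, 6], [4], [5]], Q = [[1, 3, 4], [2, 6], [5], [7]].

So P = [[1, 3, 7], [2, 6], [4], [5]], Q = [[1, 3, 4], [2, 6], [5], [7]].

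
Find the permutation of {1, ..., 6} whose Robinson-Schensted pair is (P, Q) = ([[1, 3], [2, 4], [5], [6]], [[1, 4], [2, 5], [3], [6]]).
6 2 1 5 4 3

Reverse the RSK construction: for i from n down to 1, find the cell of Q containing i, remove the entry at that cell from P, and reverse-bump it up through P; the value ejected from row 1 is w(i).

Step i=6: Q has 6 at row 4, column 1; remove 6 from row 4 of P and reverse-bump: 6 enters row 3 and ejects 5; 5 enters row 2 and ejects 4; 4 enters row 1 and ejects 3. So w(6) = 3. P is now [[1, 4], [2, 5], [6]].
Step i=5: Q has 5 at row 2, column 2; remove 5 from row 2 of P and reverse-bump: 5 enters row 1 and ejects 4. So w(5) = 4. P is now [[1, 5], [2], [6]].
Step i=4: Q has 4 at row 1, column 2; remove that cell from P, ejecting 5. So w(4) = 5. P is now [[1], [2], [6]].
Step i=3: Q has 3 at row 3, column 1; remove 6 from row 3 of P and reverse-bump: 6 enters row 2 and ejects 2; 2 enters row 1 and ejects 1. So w(3) = 1. P is now [[2], [6]].
Step i=2: Q has 2 at row 2, column 1; remove 6 from row 2 of P and reverse-bump: 6 enters row 1 and ejects 2. So w(2) = 2. P is now [[6]].
Step i=1: Q has 1 at row 1, column 1; remove that cell from P, ejecting 6. So w(1) = 6. P is now [].

So w = 6 2 1 5 4 3.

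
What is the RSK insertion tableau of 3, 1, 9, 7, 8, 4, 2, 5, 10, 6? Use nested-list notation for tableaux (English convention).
P = [[1, 2, 5, 6], [3, 4, 8, 10], [7], [9]]

Insert 3: appended to row 1. P = [[3]].
Insert 1: 1 bumps 3 from row 1; 3 starts row 2. P = [[1], [3]].
Insert 9: appended to row 1. P = [[1, 9], [3]].
Insert 7: 7 bumps 9 from row 1; 9 appends to row 2. P = [[1, 7], [3, 9]].
Insert 8: appended to row 1. P = [[1, 7, 8], [3, 9]].
Insert 4: 4 bumps 7 from row 1; 7 bumps 9 from row 2; 9 starts row 3. P = [[1, 4, 8], [3, 7], [9]].
Insert 2: 2 bumps 4 from row 1; 4 bumps 7 from row 2; 7 bumps 9 from row 3; 9 starts row 4. P = [[1, 2, 8], [3, 4], [7], [9]].
Insert 5: 5 bumps 8 from row 1; 8 appends to row 2. P = [[1, 2, 5], [3, 4, 8], [7], [9]].
Insert 10: appended to row 1. P = [[1, 2, 5, 10], [3, 4, 8], [7], [9]].
Insert 6: 6 bumps 10 from row 1; 10 appends to row 2. P = [[1, 2, 5, 6], [3, 4, 8, 10], [7], [9]].

So P = [[1, 2, 5, 6], [3, 4, 8, 10], [7], [9]].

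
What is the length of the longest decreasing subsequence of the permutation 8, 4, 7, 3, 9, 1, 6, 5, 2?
5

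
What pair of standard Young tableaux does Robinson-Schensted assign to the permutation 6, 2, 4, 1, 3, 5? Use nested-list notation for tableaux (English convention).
Insert each entry of the permutation into P by Schensted row insertion, recording in Q the position of each new cell.

Insert 6: appended to row 1. P = [[6]], Q = [[1]].
Insert 2: 2 bumps 6 from row 1; 6 starts row 2. P = [[2], [6]], Q = [[1], [2]].
Insert 4: appended to row 1. P = [[2, 4], [6]], Q = [[1, 3], [2]].
Insert 1: 1 bumps 2 from row 1; 2 bumps 6 from row 2; 6 starts row 3. P = [[1, 4], [2], [6]], Q = [[1, 3], [2], [4]].
Insert 3: 3 bumps 4 from row 1; 4 appends to row 2. P = [[1, 3], [2, 4], [6]], Q = [[1, 3], [2, 5], [4]].
Insert 5: appended to row 1. P = [[1, 3, 5], [2, 4], [6]], Q = [[1, 3, 6], [2, 5], [4]].

So P = [[1, 3, 5], [2, 4], [6]], Q = [[1, 3, 6], [2, 5], [4]].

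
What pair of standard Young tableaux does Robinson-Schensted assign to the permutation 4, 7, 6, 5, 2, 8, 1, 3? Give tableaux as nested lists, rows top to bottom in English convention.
Insert each entry of the permutation into P by Schensted row insertion, recording in Q the position of each new cell.

After inserting 4: P = [[4]].
After inserting 7: P = [[4, 7]].
After inserting 6: P = [[4, 6], [7]].
After inserting 5: P = [[4, 5], [6], [7]].
After inserting 2: P = [[2, 5], [4], [6], [7]].
After inserting 8: P = [[2, 5, 8], [4], [6], [7]].
After inserting 1: P = [[1, 5, 8], [2], [4], [6], [7]].
After inserting 3: P = [[1, 3, 8], [2, 5], [4], [6], [7]].

So P = [[1, 3, 8], [2, 5], [4], [6], [7]], Q = [[1, 2, 6], [3, 8], [4], [5], [7]].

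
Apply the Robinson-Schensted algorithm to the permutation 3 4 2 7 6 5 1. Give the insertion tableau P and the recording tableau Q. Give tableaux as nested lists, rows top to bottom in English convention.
Insert each entry of the permutation into P by Schensted row insertion, recording in Q the position of each new cell.

Insert 3: appended to row 1. P = [[3]].
Insert 4: appended to row 1. P = [[3, 4]].
Insert 2: 2 bumps 3 from row 1; 3 starts row 2. P = [[2, 4], [3]].
Insert 7: appended to row 1. P = [[2, 4, 7], [3]].
Insert 6: 6 bumps 7 from row 1; 7 appends to row 2. P = [[2, 4, 6], [3, 7]].
Insert 5: 5 bumps 6 from row 1; 6 bumps 7 from row 2; 7 starts row 3. P = [[2, 4, 5], [3, 6], [7]].
Insert 1: 1 bumps 2 from row 1; 2 bumps 3 from row 2; 3 bumps 7 from row 3; 7 starts row 4. P = [[1, 4, 5], [2, 6], [3], [7]].

So P = [[1, 4, 5], [2, 6], [3], [7]], Q = [[1, 2, 4], [3, 5], [6], [7]].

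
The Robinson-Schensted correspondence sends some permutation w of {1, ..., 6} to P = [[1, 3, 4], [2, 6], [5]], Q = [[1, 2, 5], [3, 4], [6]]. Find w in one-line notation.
Reverse the RSK construction: for i from n down to 1, find the cell of Q containing i, remove the entry at that cell from P, and reverse-bump it up through P; the value ejected from row 1 is w(i).

Step i=6: Q has 6 at row 3, column 1; remove 5 from row 3 of P and reverse-bump: 5 enters row 2 and ejects 2; 2 enters row 1 and ejects 1. So w(6) = 1. P is now [[2, 3, 4], [5, 6]].
Step i=5: Q has 5 at row 1, column 3; remove that cell from P, ejecting 4. So w(5) = 4. P is now [[2, 3], [5, 6]].
Step i=4: Q has 4 at row 2, column 2; remove 6 from row 2 of P and reverse-bump: 6 enters row 1 and ejects 3. So w(4) = 3. P is now [[2, 6], [5]].
Step i=3: Q has 3 at row 2, column 1; remove 5 from row 2 of P and reverse-bump: 5 enters row 1 and ejects 2. So w(3) = 2. P is now [[5, 6]].
Step i=2: Q has 2 at row 1, column 2; remove that cell from P, ejecting 6. So w(2) = 6. P is now [[5]].
Step i=1: Q has 1 at row 1, column 1; remove that cell from P, ejecting 5. So w(1) = 5. P is now [].

So w = 5 6 2 3 4 1.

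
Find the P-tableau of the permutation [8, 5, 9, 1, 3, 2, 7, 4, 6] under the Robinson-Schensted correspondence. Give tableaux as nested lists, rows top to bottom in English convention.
P = [[1, 2, 4, 6], [3, 7], [5, 9], [8]]

Insert 8: appended to row 1. P = [[8]].
Insert 5: 5 bumps 8 from row 1; 8 starts row 2. P = [[5], [8]].
Insert 9: appended to row 1. P = [[5, 9], [8]].
Insert 1: 1 bumps 5 from row 1; 5 bumps 8 from row 2; 8 starts row 3. P = [[1, 9], [5], [8]].
Insert 3: 3 bumps 9 from row 1; 9 appends to row 2. P = [[1, 3], [5, 9], [8]].
Insert 2: 2 bumps 3 from row 1; 3 bumps 5 from row 2; 5 bumps 8 from row 3; 8 starts row 4. P = [[1, 2], [3, 9], [5], [8]].
Insert 7: appended to row 1. P = [[1, 2, 7], [3, 9], [5], [8]].
Insert 4: 4 bumps 7 from row 1; 7 bumps 9 from row 2; 9 appends to row 3. P = [[1, 2, 4], [3, 7], [5, 9], [8]].
Insert 6: appended to row 1. P = [[1, 2, 4, 6], [3, 7], [5, 9], [8]].

So P = [[1, 2, 4, 6], [3, 7], [5, 9], [8]].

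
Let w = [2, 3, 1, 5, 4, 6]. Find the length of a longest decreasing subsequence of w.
2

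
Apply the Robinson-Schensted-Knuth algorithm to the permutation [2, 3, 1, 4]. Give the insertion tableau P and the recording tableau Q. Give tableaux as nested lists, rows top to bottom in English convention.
Insert each entry of the permutation into P by Schensted row insertion, recording in Q the position of each new cell.

Insert 2: appended to row 1. P = [[2]], Q = [[1]].
Insert 3: appended to row 1. P = [[2, 3]], Q = [[1, 2]].
Insert 1: 1 bumps 2 from row 1; 2 starts row 2. P = [[1, 3], [2]], Q = [[1, 2], [3]].
Insert 4: appended to row 1. P = [[1, 3, 4], [2]], Q = [[1, 2, 4], [3]].

So P = [[1, 3, 4], [2]], Q = [[1, 2, 4], [3]].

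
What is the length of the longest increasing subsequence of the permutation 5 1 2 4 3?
3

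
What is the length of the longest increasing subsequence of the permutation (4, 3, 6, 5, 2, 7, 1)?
3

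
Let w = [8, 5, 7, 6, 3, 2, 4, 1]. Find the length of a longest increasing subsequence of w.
2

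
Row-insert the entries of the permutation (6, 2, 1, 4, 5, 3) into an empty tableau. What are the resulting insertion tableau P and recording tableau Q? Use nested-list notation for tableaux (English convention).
P = [[1, 3, 5], [2, 4], [6]], Q = [[1, 4, 5], [2, 6], [3]]

Insert each entry of the permutation into P by Schensted row insertion, recording in Q the position of each new cell.

After inserting 6: P = [[6]].
After inserting 2: P = [[2], [6]].
After inserting 1: P = [[1], [2], [6]].
After inserting 4: P = [[1, 4], [2], [6]].
After inserting 5: P = [[1, 4, 5], [2], [6]].
After inserting 3: P = [[1, 3, 5], [2, 4], [6]].

So P = [[1, 3, 5], [2, 4], [6]], Q = [[1, 4, 5], [2, 6], [3]].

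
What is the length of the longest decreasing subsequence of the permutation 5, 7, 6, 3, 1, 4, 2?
4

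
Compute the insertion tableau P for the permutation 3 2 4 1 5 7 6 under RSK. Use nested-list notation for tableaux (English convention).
P = [[1, 4, 5, 6], [2, 7], [3]]

Insert 3: appended to row 1. P = [[3]].
Insert 2: 2 bumps 3 from row 1; 3 starts row 2. P = [[2], [3]].
Insert 4: appended to row 1. P = [[2, 4], [3]].
Insert 1: 1 bumps 2 from row 1; 2 bumps 3 from row 2; 3 starts row 3. P = [[1, 4], [2], [3]].
Insert 5: appended to row 1. P = [[1, 4, 5], [2], [3]].
Insert 7: appended to row 1. P = [[1, 4, 5, 7], [2], [3]].
Insert 6: 6 bumps 7 from row 1; 7 appends to row 2. P = [[1, 4, 5, 6], [2, 7], [3]].

So P = [[1, 4, 5, 6], [2, 7], [3]].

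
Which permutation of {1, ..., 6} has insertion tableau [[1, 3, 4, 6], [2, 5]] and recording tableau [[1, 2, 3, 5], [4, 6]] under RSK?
Reverse the RSK construction: for i from n down to 1, find the cell of Q containing i, remove the entry at that cell from P, and reverse-bump it up through P; the value ejected from row 1 is w(i).

Step i=6: Q has 6 at row 2, column 2; remove 5 from row 2 of P and reverse-bump: 5 enters row 1 and ejects 4. So w(6) = 4. P is now [[1, 3, 5, 6], [2]].
Step i=5: Q has 5 at row 1, column 4; remove that cell from P, ejecting 6. So w(5) = 6. P is now [[1, 3, 5], [2]].
Step i=4: Q has 4 at row 2, column 1; remove 2 from row 2 of P and reverse-bump: 2 enters row 1 and ejects 1. So w(4) = 1. P is now [[2, 3, 5]].
Step i=3: Q has 3 at row 1, column 3; remove that cell from P, ejecting 5. So w(3) = 5. P is now [[2, 3]].
Step i=2: Q has 2 at row 1, column 2; remove that cell from P, ejecting 3. So w(2) = 3. P is now [[2]].
Step i=1: Q has 1 at row 1, column 1; remove that cell from P, ejecting 2. So w(1) = 2. P is now [].

So w = 2 3 5 1 6 4.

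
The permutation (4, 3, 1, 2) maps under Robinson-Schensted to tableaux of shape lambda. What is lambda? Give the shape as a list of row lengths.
[2, 1, 1]

RSK row insertion gives P = [[1, 2], [3], [4]], which has shape [2, 1, 1].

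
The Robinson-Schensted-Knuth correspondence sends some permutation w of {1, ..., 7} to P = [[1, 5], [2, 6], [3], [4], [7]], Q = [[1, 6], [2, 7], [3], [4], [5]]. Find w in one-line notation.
Reverse RSK: for i = n, n-1, ..., 1, locate i in Q, remove the corresponding corner cell from P, and reverse-bump its entry up through P; the value ejected from row 1 is w(i).

So w = 7 4 3 2 1 6 5.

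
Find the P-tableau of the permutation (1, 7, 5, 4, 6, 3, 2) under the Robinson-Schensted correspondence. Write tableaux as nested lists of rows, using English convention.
Insert 1: appended to row 1. P = [[1]].
Insert 7: appended to row 1. P = [[1, 7]].
Insert 5: 5 bumps 7 from row 1; 7 starts row 2. P = [[1, 5], [7]].
Insert 4: 4 bumps 5 from row 1; 5 bumps 7 from row 2; 7 starts row 3. P = [[1, 4], [5], [7]].
Insert 6: appended to row 1. P = [[1, 4, 6], [5], [7]].
Insert 3: 3 bumps 4 from row 1; 4 bumps 5 from row 2; 5 bumps 7 from row 3; 7 starts row 4. P = [[1, 3, 6], [4], [5], [7]].
Insert 2: 2 bumps 3 from row 1; 3 bumps 4 from row 2; 4 bumps 5 from row 3; 5 bumps 7 from row 4; 7 starts row 5. P = [[1, 2, 6], [3], [4], [5], [7]].

So P = [[1, 2, 6], [3], [4], [5], [7]].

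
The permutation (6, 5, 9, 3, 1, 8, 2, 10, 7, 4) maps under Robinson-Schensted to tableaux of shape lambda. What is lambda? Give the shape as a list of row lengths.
Row-insert each entry into an empty tableau.

After inserting 6: P = [[6]].
After inserting 5: P = [[5], [6]].
After inserting 9: P = [[5, 9], [6]].
After inserting 3: P = [[3, 9], [5], [6]].
After inserting 1: P = [[1, 9], [3], [5], [6]].
After inserting 8: P = [[1, 8], [3, 9], [5], [6]].
After inserting 2: P = [[1, 2], [3, 8], [5, 9], [6]].
After inserting 10: P = [[1, 2, 10], [3, 8], [5, 9], [6]].
After inserting 7: P = [[1, 2, 7], [3, 8, 10], [5, 9], [6]].
After inserting 4: P = [[1, 2, 4], [3, 7, 10], [5, 8], [6, 9]].

The final insertion tableau P = [[1, 2, 4], [3, 7, 10], [5, 8], [6, 9]] has shape [3, 3, 2, 2].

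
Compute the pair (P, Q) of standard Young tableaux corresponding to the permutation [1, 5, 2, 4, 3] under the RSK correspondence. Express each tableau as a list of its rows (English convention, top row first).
Insert each entry of the permutation into P by Schensted row insertion, recording in Q the position of each new cell.

Insert 1: appended to row 1. P = [[1]], Q = [[1]].
Insert 5: appended to row 1. P = [[1, 5]], Q = [[1, 2]].
Insert 2: 2 bumps 5 from row 1; 5 starts row 2. P = [[1, 2], [5]], Q = [[1, 2], [3]].
Insert 4: appended to row 1. P = [[1, 2, 4], [5]], Q = [[1, 2, 4], [3]].
Insert 3: 3 bumps 4 from row 1; 4 bumps 5 from row 2; 5 starts row 3. P = [[1, 2, 3], [4], [5]], Q = [[1, 2, 4], [3], [5]].

So P = [[1, 2, 3], [4], [5]], Q = [[1, 2, 4], [3], [5]].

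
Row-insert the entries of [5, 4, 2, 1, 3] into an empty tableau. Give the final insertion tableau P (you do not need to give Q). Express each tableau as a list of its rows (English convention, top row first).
Insert 5: appended to row 1. P = [[5]].
Insert 4: 4 bumps 5 from row 1; 5 starts row 2. P = [[4], [5]].
Insert 2: 2 bumps 4 from row 1; 4 bumps 5 from row 2; 5 starts row 3. P = [[2], [4], [5]].
Insert 1: 1 bumps 2 from row 1; 2 bumps 4 from row 2; 4 bumps 5 from row 3; 5 starts row 4. P = [[1], [2], [4], [5]].
Insert 3: appended to row 1. P = [[1, 3], [2], [4], [5]].

So P = [[1, 3], [2], [4], [5]].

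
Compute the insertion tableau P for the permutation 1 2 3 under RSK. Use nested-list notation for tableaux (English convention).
Insert 1: appended to row 1. P = [[1]].
Insert 2: appended to row 1. P = [[1, 2]].
Insert 3: appended to row 1. P = [[1, 2, 3]].

So P = [[1, 2, 3]].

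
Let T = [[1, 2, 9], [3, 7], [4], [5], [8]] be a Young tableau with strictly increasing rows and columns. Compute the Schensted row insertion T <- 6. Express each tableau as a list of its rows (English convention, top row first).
In row 1, 6 replaces 9 (the leftmost entry greater than 6); 9 is bumped to row 2. 9 is appended to row 2. The new tableau is [[1, 2, 6], [3, 7, 9], [4], [5], [8]].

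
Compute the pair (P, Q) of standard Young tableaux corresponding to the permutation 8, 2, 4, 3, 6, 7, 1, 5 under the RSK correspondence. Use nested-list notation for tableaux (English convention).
P = [[1, 3, 5, 7], [2, 6], [4], [8]], Q = [[1, 3, 5, 6], [2, 8], [4], [7]]

Insert each entry of the permutation into P by Schensted row insertion, recording in Q the position of each new cell.

Insert 8: appended to row 1. P = [[8]], Q = [[1]].
Insert 2: 2 bumps 8 from row 1; 8 starts row 2. P = [[2], [8]], Q = [[1], [2]].
Insert 4: appended to row 1. P = [[2, 4], [8]], Q = [[1, 3], [2]].
Insert 3: 3 bumps 4 from row 1; 4 bumps 8 from row 2; 8 starts row 3. P = [[2, 3], [4], [8]], Q = [[1, 3], [2], [4]].
Insert 6: appended to row 1. P = [[2, 3, 6], [4], [8]], Q = [[1, 3, 5], [2], [4]].
Insert 7: appended to row 1. P = [[2, 3, 6, 7], [4], [8]], Q = [[1, 3, 5, 6], [2], [4]].
Insert 1: 1 bumps 2 from row 1; 2 bumps 4 from row 2; 4 bumps 8 from row 3; 8 starts row 4. P = [[1, 3, 6, 7], [2], [4], [8]], Q = [[1, 3, 5, 6], [2], [4], [7]].
Insert 5: 5 bumps 6 from row 1; 6 appends to row 2. P = [[1, 3, 5, 7], [2, 6], [4], [8]], Q = [[1, 3, 5, 6], [2, 8], [4], [7]].

So P = [[1, 3, 5, 7], [2, 6], [4], [8]], Q = [[1, 3, 5, 6], [2, 8], [4], [7]].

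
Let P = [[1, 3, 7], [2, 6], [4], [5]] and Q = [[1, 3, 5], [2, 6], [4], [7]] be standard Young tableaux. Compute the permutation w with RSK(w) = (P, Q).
Reverse the RSK construction: for i from n down to 1, find the cell of Q containing i, remove the entry at that cell from P, and reverse-bump it up through P; the value ejected from row 1 is w(i).

Step i=7: Q has 7 at row 4, column 1; remove 5 from row 4 of P and reverse-bump: 5 enters row 3 and ejects 4; 4 enters row 2 and ejects 2; 2 enters row 1 and ejects 1. So w(7) = 1. P is now [[2, 3, 7], [4, 6], [5]].
Step i=6: Q has 6 at row 2, column 2; remove 6 from row 2 of P and reverse-bump: 6 enters row 1 and ejects 3. So w(6) = 3. P is now [[2, 6, 7], [4], [5]].
Step i=5: Q has 5 at row 1, column 3; remove that cell from P, ejecting 7. So w(5) = 7. P is now [[2, 6], [4], [5]].
Step i=4: Q has 4 at row 3, column 1; remove 5 from row 3 of P and reverse-bump: 5 enters row 2 and ejects 4; 4 enters row 1 and ejects 2. So w(4) = 2. P is now [[4, 6], [5]].
Step i=3: Q has 3 at row 1, column 2; remove that cell from P, ejecting 6. So w(3) = 6. P is now [[4], [5]].
Step i=2: Q has 2 at row 2, column 1; remove 5 from row 2 of P and reverse-bump: 5 enters row 1 and ejects 4. So w(2) = 4. P is now [[5]].
Step i=1: Q has 1 at row 1, column 1; remove that cell from P, ejecting 5. So w(1) = 5. P is now [].

So w = 5 4 6 2 7 3 1.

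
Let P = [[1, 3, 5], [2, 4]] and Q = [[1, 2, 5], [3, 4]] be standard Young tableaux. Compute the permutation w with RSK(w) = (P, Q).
Reverse the RSK construction: for i from n down to 1, find the cell of Q containing i, remove the entry at that cell from P, and reverse-bump it up through P; the value ejected from row 1 is w(i).

Step i=5: Q has 5 at row 1, column 3; remove that cell from P, ejecting 5. So w(5) = 5. P is now [[1, 3], [2, 4]].
Step i=4: Q has 4 at row 2, column 2; remove 4 from row 2 of P and reverse-bump: 4 enters row 1 and ejects 3. So w(4) = 3. P is now [[1, 4], [2]].
Step i=3: Q has 3 at row 2, column 1; remove 2 from row 2 of P and reverse-bump: 2 enters row 1 and ejects 1. So w(3) = 1. P is now [[2, 4]].
Step i=2: Q has 2 at row 1, column 2; remove that cell from P, ejecting 4. So w(2) = 4. P is now [[2]].
Step i=1: Q has 1 at row 1, column 1; remove that cell from P, ejecting 2. So w(1) = 2. P is now [].

So w = 2 4 1 3 5.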